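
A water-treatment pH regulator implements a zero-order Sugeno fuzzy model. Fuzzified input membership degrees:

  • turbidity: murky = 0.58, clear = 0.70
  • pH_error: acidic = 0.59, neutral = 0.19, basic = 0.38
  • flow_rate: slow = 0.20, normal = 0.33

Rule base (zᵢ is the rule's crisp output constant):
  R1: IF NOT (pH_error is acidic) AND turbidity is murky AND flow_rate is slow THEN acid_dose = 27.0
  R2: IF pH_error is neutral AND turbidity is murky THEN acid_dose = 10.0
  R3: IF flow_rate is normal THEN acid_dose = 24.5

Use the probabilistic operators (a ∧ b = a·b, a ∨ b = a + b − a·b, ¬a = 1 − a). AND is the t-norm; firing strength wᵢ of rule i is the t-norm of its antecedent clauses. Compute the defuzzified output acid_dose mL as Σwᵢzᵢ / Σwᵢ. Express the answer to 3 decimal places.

R1 (z=27.0): ¬acidic=1−0.59=0.41, murky=0.58, slow=0.20; AND[a·b] → w = 0.0476
R2 (z=10.0): neutral=0.19, murky=0.58; AND[a·b] → w = 0.1102
R3 (z=24.5): normal=0.33 → w = 0.3300
Weighted average = (0.0476·27.0 + 0.1102·10.0 + 0.3300·24.5) / (0.0476 + 0.1102 + 0.3300)
  = 10.4711 / 0.4878 = 21.468

21.468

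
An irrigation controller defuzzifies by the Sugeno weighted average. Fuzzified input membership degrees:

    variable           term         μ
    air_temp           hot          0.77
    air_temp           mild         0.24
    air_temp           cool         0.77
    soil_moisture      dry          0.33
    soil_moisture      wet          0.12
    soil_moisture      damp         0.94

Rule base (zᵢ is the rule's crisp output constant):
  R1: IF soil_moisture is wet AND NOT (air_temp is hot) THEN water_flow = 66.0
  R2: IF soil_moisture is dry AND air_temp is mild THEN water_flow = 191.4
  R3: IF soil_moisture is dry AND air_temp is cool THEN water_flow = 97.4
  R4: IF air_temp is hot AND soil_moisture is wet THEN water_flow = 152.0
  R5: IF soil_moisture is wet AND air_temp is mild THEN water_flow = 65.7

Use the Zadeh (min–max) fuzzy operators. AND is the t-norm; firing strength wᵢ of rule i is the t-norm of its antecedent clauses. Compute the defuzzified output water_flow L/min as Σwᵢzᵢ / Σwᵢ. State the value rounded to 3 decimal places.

120.561

R1 (z=66.0): wet=0.12, ¬hot=1−0.77=0.23; AND[min(a, b)] → w = 0.12
R2 (z=191.4): dry=0.33, mild=0.24; AND[min(a, b)] → w = 0.24
R3 (z=97.4): dry=0.33, cool=0.77; AND[min(a, b)] → w = 0.33
R4 (z=152.0): hot=0.77, wet=0.12; AND[min(a, b)] → w = 0.12
R5 (z=65.7): wet=0.12, mild=0.24; AND[min(a, b)] → w = 0.12
Weighted average = (0.12·66.0 + 0.24·191.4 + 0.33·97.4 + 0.12·152.0 + 0.12·65.7) / (0.12 + 0.24 + 0.33 + 0.12 + 0.12)
  = 112.1220 / 0.9300 = 120.561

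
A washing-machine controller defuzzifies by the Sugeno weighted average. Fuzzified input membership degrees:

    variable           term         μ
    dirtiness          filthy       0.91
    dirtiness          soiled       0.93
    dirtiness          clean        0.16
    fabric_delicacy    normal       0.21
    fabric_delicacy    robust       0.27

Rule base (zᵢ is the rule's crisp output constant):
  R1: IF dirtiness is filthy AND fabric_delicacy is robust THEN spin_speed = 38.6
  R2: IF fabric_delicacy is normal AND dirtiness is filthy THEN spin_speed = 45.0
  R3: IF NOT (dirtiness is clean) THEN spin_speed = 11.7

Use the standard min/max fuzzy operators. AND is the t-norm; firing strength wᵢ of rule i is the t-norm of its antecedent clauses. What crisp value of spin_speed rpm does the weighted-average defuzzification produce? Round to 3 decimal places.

R1 (z=38.6): filthy=0.91, robust=0.27; AND[min(a, b)] → w = 0.27
R2 (z=45.0): normal=0.21, filthy=0.91; AND[min(a, b)] → w = 0.21
R3 (z=11.7): ¬clean=1−0.16=0.84 → w = 0.84
Weighted average = (0.27·38.6 + 0.21·45.0 + 0.84·11.7) / (0.27 + 0.21 + 0.84)
  = 29.7000 / 1.3200 = 22.500

22.500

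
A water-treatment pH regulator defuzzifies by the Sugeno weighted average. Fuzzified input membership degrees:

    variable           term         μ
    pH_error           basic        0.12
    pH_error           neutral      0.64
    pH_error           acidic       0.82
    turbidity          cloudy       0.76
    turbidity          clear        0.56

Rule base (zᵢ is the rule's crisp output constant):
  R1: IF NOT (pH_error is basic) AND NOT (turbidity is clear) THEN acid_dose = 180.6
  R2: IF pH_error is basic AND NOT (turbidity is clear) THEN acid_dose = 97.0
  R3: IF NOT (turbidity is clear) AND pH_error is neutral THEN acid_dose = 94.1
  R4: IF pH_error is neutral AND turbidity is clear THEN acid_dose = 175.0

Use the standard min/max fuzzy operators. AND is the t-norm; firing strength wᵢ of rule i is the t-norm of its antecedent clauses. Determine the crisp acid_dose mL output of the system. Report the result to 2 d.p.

R1 (z=180.6): ¬basic=1−0.12=0.88, ¬clear=1−0.56=0.44; AND[min(a, b)] → w = 0.44
R2 (z=97.0): basic=0.12, ¬clear=1−0.56=0.44; AND[min(a, b)] → w = 0.12
R3 (z=94.1): ¬clear=1−0.56=0.44, neutral=0.64; AND[min(a, b)] → w = 0.44
R4 (z=175.0): neutral=0.64, clear=0.56; AND[min(a, b)] → w = 0.56
Weighted average = (0.44·180.6 + 0.12·97.0 + 0.44·94.1 + 0.56·175.0) / (0.44 + 0.12 + 0.44 + 0.56)
  = 230.5080 / 1.5600 = 147.76

147.76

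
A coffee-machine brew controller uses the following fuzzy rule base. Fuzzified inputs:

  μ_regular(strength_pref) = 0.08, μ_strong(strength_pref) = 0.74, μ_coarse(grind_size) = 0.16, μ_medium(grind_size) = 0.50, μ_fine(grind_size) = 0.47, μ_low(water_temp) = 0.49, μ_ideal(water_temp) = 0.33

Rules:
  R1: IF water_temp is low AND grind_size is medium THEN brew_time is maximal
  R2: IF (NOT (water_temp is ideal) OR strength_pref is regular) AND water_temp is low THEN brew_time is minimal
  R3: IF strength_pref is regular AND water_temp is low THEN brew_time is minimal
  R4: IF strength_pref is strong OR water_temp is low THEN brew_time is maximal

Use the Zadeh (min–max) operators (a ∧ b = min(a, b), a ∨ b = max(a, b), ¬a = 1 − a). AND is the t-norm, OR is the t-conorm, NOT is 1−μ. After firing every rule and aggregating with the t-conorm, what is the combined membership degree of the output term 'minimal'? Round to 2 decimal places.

R1: low=0.49, medium=0.50; AND[min(a, b)] → w = 0.49
R2: (¬ideal=1−0.33=0.67 OR regular=0.08) = 0.67; AND[min(a, b)] with low=0.49 → w = 0.49
R3: regular=0.08, low=0.49; AND[min(a, b)] → w = 0.08
R4: strong=0.74, low=0.49; OR[max(a, b)] → w = 0.74
Rules with consequent 'minimal': {R2, R3} → strengths 0.49, 0.08
Aggregate via t-conorm [max(a, b)]: 0.49

0.49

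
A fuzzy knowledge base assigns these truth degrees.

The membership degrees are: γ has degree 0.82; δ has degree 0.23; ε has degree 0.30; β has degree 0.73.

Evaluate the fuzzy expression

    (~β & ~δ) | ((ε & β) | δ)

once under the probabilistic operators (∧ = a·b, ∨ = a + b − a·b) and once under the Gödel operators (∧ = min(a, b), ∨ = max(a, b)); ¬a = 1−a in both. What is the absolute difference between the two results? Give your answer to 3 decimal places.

0.224

Under probabilistic:
  ~β = 1 − 0.7300 = 0.2700
  ~δ = 1 − 0.2300 = 0.7700
  ~β & ~δ = a·b on (0.2700, 0.7700) = 0.2079
  ε & β = a·b on (0.3000, 0.7300) = 0.2190
  (ε & β) | δ = a + b − a·b on (0.2190, 0.2300) = 0.3986
  (~β & ~δ) | ((ε & β) | δ) = a + b − a·b on (0.2079, 0.3986) = 0.5237
  → value = 0.5237
Under Gödel:
  ~β = 1 − 0.73 = 0.27
  ~δ = 1 − 0.23 = 0.77
  ~β & ~δ = min(a, b) on (0.27, 0.77) = 0.27
  ε & β = min(a, b) on (0.30, 0.73) = 0.30
  (ε & β) | δ = max(a, b) on (0.30, 0.23) = 0.30
  (~β & ~δ) | ((ε & β) | δ) = max(a, b) on (0.27, 0.30) = 0.30
  → value = 0.3000
|0.5237 − 0.3000| = 0.224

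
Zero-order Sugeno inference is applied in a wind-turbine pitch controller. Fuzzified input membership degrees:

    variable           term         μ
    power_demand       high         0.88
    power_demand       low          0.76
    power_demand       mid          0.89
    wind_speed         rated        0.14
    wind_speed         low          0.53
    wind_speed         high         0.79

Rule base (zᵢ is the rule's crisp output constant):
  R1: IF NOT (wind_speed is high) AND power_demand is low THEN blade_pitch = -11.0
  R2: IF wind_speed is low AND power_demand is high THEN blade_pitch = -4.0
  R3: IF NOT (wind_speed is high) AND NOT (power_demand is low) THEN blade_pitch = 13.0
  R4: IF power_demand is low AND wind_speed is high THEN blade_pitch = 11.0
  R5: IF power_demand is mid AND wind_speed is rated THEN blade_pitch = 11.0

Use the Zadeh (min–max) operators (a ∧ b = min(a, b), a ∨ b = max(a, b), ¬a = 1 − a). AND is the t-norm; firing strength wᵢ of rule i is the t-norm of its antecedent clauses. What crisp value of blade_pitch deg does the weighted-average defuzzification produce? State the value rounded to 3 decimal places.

4.432

R1 (z=-11.0): ¬high=1−0.79=0.21, low=0.76; AND[min(a, b)] → w = 0.21
R2 (z=-4.0): low=0.53, high=0.88; AND[min(a, b)] → w = 0.53
R3 (z=13.0): ¬high=1−0.79=0.21, ¬low=1−0.76=0.24; AND[min(a, b)] → w = 0.21
R4 (z=11.0): low=0.76, high=0.79; AND[min(a, b)] → w = 0.76
R5 (z=11.0): mid=0.89, rated=0.14; AND[min(a, b)] → w = 0.14
Weighted average = (0.21·-11.0 + 0.53·-4.0 + 0.21·13.0 + 0.76·11.0 + 0.14·11.0) / (0.21 + 0.53 + 0.21 + 0.76 + 0.14)
  = 8.2000 / 1.8500 = 4.432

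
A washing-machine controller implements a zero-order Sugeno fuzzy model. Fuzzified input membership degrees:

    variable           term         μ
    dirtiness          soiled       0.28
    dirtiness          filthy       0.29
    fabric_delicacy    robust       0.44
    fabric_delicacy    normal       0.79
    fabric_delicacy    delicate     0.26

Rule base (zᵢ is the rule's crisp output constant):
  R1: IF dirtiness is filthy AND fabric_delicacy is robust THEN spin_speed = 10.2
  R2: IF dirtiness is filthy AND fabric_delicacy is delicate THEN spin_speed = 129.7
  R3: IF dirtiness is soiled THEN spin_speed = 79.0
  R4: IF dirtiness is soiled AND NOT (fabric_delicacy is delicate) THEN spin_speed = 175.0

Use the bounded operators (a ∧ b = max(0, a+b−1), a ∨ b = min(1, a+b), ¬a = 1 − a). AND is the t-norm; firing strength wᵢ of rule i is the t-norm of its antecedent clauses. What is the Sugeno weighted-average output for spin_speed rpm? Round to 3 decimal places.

R1 (z=10.2): filthy=0.29, robust=0.44; AND[max(0, a+b−1)] → w = 0.00
R2 (z=129.7): filthy=0.29, delicate=0.26; AND[max(0, a+b−1)] → w = 0.00
R3 (z=79.0): soiled=0.28 → w = 0.28
R4 (z=175.0): soiled=0.28, ¬delicate=1−0.26=0.74; AND[max(0, a+b−1)] → w = 0.02
Weighted average = (0.00·10.2 + 0.00·129.7 + 0.28·79.0 + 0.02·175.0) / (0.00 + 0.00 + 0.28 + 0.02)
  = 25.6200 / 0.3000 = 85.400

85.400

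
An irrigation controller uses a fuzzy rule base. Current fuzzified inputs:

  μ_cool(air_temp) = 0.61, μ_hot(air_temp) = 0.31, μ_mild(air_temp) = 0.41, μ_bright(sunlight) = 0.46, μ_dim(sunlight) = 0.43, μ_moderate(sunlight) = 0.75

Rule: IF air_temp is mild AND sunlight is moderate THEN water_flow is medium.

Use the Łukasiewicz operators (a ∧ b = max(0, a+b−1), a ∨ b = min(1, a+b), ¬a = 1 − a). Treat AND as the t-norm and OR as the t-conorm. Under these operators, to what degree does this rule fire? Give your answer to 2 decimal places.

0.16

firing strength: mild=0.41, moderate=0.75; AND[max(0, a+b−1)] → w = 0.16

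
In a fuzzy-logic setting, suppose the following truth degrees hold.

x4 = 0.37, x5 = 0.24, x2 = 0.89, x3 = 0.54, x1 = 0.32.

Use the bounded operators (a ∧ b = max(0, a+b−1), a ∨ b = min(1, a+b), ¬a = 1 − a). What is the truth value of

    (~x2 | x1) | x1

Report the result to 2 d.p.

~x2 = 1 − 0.89 = 0.11
~x2 | x1 = min(1, a+b) on (0.11, 0.32) = 0.43
(~x2 | x1) | x1 = min(1, a+b) on (0.43, 0.32) = 0.75

0.75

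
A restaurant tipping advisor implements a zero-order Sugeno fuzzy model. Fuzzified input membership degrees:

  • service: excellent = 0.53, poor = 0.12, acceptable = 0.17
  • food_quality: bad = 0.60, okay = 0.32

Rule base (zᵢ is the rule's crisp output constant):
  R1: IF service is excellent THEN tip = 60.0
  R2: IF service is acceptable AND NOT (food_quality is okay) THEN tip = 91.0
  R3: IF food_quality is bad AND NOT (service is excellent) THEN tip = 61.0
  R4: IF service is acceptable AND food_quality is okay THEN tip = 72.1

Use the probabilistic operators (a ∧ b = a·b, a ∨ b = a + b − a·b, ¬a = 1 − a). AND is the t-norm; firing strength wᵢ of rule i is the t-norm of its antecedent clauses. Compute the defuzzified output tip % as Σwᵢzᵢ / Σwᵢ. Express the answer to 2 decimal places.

R1 (z=60.0): excellent=0.53 → w = 0.5300
R2 (z=91.0): acceptable=0.17, ¬okay=1−0.32=0.68; AND[a·b] → w = 0.1156
R3 (z=61.0): bad=0.60, ¬excellent=1−0.53=0.47; AND[a·b] → w = 0.2820
R4 (z=72.1): acceptable=0.17, okay=0.32; AND[a·b] → w = 0.0544
Weighted average = (0.5300·60.0 + 0.1156·91.0 + 0.2820·61.0 + 0.0544·72.1) / (0.5300 + 0.1156 + 0.2820 + 0.0544)
  = 63.4438 / 0.9820 = 64.61

64.61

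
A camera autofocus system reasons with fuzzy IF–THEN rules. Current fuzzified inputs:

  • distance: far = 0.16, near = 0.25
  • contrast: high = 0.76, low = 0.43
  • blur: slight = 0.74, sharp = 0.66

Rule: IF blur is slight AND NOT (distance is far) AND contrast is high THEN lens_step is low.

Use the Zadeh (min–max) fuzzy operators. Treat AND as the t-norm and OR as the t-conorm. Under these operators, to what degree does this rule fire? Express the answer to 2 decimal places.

0.74

firing strength: slight=0.74, ¬far=1−0.16=0.84, high=0.76; AND[min(a, b)] → w = 0.74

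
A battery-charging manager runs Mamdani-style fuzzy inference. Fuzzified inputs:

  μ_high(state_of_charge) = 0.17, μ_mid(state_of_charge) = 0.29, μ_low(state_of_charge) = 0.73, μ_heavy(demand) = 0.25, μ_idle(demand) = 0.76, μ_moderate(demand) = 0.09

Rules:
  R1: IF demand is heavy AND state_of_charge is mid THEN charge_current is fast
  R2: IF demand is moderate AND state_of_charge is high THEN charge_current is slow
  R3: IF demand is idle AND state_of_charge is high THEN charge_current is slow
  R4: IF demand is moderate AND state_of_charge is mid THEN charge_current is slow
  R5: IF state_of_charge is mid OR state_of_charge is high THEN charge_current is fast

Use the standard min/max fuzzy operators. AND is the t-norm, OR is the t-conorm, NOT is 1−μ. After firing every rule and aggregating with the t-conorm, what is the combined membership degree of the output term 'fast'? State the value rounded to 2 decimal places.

0.29

R1: heavy=0.25, mid=0.29; AND[min(a, b)] → w = 0.25
R2: moderate=0.09, high=0.17; AND[min(a, b)] → w = 0.09
R3: idle=0.76, high=0.17; AND[min(a, b)] → w = 0.17
R4: moderate=0.09, mid=0.29; AND[min(a, b)] → w = 0.09
R5: mid=0.29, high=0.17; OR[max(a, b)] → w = 0.29
Rules with consequent 'fast': {R1, R5} → strengths 0.25, 0.29
Aggregate via t-conorm [max(a, b)]: 0.29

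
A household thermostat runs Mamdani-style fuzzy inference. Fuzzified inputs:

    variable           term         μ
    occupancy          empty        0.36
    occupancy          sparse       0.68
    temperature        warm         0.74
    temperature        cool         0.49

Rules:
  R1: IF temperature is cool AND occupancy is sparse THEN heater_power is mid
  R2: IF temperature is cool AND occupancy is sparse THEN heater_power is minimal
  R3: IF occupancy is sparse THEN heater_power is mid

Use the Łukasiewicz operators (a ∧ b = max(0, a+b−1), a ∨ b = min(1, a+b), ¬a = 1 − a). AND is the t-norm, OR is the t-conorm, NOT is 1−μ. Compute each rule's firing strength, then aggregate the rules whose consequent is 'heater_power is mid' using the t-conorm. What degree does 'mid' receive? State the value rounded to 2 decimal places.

R1: cool=0.49, sparse=0.68; AND[max(0, a+b−1)] → w = 0.17
R2: cool=0.49, sparse=0.68; AND[max(0, a+b−1)] → w = 0.17
R3: sparse=0.68 → w = 0.68
Rules with consequent 'mid': {R1, R3} → strengths 0.17, 0.68
Aggregate via t-conorm [min(1, a+b)]: 0.85

0.85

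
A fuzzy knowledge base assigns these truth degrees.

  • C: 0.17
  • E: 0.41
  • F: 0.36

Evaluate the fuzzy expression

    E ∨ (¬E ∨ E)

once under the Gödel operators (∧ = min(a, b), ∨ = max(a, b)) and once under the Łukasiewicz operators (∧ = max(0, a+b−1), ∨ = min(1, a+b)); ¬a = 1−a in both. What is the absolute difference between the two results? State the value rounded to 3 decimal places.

0.410

Under Gödel:
  ¬E = 1 − 0.41 = 0.59
  ¬E ∨ E = max(a, b) on (0.59, 0.41) = 0.59
  E ∨ (¬E ∨ E) = max(a, b) on (0.41, 0.59) = 0.59
  → value = 0.5900
Under Łukasiewicz:
  ¬E = 1 − 0.41 = 0.59
  ¬E ∨ E = min(1, a+b) on (0.59, 0.41) = 1.00
  E ∨ (¬E ∨ E) = min(1, a+b) on (0.41, 1.00) = 1.00
  → value = 1.0000
|0.5900 − 1.0000| = 0.410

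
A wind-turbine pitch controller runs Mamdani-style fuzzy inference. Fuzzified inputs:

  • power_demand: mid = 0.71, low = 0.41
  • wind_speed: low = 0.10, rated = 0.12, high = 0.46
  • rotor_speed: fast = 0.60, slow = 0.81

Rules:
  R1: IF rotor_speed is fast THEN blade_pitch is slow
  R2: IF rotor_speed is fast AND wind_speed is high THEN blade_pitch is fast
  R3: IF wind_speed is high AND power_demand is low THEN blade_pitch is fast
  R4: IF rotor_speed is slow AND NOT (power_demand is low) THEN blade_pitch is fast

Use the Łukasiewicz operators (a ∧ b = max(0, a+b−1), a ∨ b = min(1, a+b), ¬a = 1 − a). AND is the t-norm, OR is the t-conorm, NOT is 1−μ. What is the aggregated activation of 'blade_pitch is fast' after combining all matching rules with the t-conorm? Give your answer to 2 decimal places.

R1: fast=0.60 → w = 0.60
R2: fast=0.60, high=0.46; AND[max(0, a+b−1)] → w = 0.06
R3: high=0.46, low=0.41; AND[max(0, a+b−1)] → w = 0.00
R4: slow=0.81, ¬low=1−0.41=0.59; AND[max(0, a+b−1)] → w = 0.40
Rules with consequent 'fast': {R2, R3, R4} → strengths 0.06, 0.00, 0.40
Aggregate via t-conorm [min(1, a+b)]: 0.46

0.46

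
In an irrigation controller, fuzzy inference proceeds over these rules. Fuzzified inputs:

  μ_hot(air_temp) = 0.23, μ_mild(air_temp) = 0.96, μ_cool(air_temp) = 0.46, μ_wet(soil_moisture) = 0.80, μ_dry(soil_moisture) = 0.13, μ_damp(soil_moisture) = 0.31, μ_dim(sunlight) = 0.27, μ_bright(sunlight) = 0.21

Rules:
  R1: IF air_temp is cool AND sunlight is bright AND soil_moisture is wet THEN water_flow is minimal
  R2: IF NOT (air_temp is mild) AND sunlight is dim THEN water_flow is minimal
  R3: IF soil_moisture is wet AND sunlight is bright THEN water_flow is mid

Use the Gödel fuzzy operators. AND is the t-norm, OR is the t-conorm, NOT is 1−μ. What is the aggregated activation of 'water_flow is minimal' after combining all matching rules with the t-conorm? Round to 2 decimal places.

R1: cool=0.46, bright=0.21, wet=0.80; AND[min(a, b)] → w = 0.21
R2: ¬mild=1−0.96=0.04, dim=0.27; AND[min(a, b)] → w = 0.04
R3: wet=0.80, bright=0.21; AND[min(a, b)] → w = 0.21
Rules with consequent 'minimal': {R1, R2} → strengths 0.21, 0.04
Aggregate via t-conorm [max(a, b)]: 0.21

0.21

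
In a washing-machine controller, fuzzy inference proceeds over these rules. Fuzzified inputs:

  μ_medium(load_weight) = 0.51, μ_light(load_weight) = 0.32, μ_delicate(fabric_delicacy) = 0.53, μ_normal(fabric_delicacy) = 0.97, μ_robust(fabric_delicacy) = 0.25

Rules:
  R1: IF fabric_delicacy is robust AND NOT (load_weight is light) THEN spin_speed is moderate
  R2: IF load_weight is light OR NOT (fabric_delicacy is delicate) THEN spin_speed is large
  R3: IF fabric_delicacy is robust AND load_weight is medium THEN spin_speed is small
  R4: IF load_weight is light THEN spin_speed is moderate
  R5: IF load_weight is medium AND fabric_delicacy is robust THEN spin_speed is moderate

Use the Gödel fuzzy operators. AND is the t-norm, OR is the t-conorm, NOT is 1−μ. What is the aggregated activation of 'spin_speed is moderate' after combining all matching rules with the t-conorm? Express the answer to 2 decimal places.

0.32

R1: robust=0.25, ¬light=1−0.32=0.68; AND[min(a, b)] → w = 0.25
R2: light=0.32, ¬delicate=1−0.53=0.47; OR[max(a, b)] → w = 0.47
R3: robust=0.25, medium=0.51; AND[min(a, b)] → w = 0.25
R4: light=0.32 → w = 0.32
R5: medium=0.51, robust=0.25; AND[min(a, b)] → w = 0.25
Rules with consequent 'moderate': {R1, R4, R5} → strengths 0.25, 0.32, 0.25
Aggregate via t-conorm [max(a, b)]: 0.32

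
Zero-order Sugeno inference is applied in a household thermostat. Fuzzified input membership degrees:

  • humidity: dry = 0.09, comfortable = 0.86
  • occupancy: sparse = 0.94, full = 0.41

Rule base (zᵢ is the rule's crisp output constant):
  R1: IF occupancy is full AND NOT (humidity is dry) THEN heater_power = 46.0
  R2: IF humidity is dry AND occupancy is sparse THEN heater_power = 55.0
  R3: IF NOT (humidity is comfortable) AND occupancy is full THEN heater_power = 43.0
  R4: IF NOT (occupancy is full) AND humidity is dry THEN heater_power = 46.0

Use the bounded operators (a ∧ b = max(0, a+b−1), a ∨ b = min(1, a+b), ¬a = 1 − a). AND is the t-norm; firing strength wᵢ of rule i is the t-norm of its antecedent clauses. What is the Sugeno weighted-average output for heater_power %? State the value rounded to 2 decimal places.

R1 (z=46.0): full=0.41, ¬dry=1−0.09=0.91; AND[max(0, a+b−1)] → w = 0.32
R2 (z=55.0): dry=0.09, sparse=0.94; AND[max(0, a+b−1)] → w = 0.03
R3 (z=43.0): ¬comfortable=1−0.86=0.14, full=0.41; AND[max(0, a+b−1)] → w = 0.00
R4 (z=46.0): ¬full=1−0.41=0.59, dry=0.09; AND[max(0, a+b−1)] → w = 0.00
Weighted average = (0.32·46.0 + 0.03·55.0 + 0.00·43.0 + 0.00·46.0) / (0.32 + 0.03 + 0.00 + 0.00)
  = 16.3700 / 0.3500 = 46.77

46.77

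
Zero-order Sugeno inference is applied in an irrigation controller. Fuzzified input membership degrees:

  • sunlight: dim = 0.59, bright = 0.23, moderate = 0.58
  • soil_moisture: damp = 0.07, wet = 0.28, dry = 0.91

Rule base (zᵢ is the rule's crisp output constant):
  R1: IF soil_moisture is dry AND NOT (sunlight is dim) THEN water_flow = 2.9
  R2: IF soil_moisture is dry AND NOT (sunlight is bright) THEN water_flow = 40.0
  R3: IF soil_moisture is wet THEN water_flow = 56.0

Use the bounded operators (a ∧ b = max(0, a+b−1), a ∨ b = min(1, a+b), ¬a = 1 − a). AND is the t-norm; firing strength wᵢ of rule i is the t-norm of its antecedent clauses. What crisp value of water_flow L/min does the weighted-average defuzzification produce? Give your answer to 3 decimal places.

R1 (z=2.9): dry=0.91, ¬dim=1−0.59=0.41; AND[max(0, a+b−1)] → w = 0.32
R2 (z=40.0): dry=0.91, ¬bright=1−0.23=0.77; AND[max(0, a+b−1)] → w = 0.68
R3 (z=56.0): wet=0.28 → w = 0.28
Weighted average = (0.32·2.9 + 0.68·40.0 + 0.28·56.0) / (0.32 + 0.68 + 0.28)
  = 43.8080 / 1.2800 = 34.225

34.225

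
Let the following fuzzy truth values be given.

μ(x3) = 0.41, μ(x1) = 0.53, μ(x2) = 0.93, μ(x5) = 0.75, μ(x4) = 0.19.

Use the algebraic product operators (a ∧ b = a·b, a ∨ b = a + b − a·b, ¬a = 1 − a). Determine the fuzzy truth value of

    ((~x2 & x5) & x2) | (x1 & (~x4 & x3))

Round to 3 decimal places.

0.216

~x2 = 1 − 0.9300 = 0.0700
~x2 & x5 = a·b on (0.0700, 0.7500) = 0.0525
(~x2 & x5) & x2 = a·b on (0.0525, 0.9300) = 0.0488
~x4 = 1 − 0.1900 = 0.8100
~x4 & x3 = a·b on (0.8100, 0.4100) = 0.3321
x1 & (~x4 & x3) = a·b on (0.5300, 0.3321) = 0.1760
((~x2 & x5) & x2) | (x1 & (~x4 & x3)) = a + b − a·b on (0.0488, 0.1760) = 0.2162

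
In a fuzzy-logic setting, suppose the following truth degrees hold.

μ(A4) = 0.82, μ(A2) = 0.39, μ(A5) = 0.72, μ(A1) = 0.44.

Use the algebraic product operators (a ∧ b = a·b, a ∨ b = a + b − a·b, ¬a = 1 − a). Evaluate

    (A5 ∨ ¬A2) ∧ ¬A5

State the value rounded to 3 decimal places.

¬A2 = 1 − 0.3900 = 0.6100
A5 ∨ ¬A2 = a + b − a·b on (0.7200, 0.6100) = 0.8908
¬A5 = 1 − 0.7200 = 0.2800
(A5 ∨ ¬A2) ∧ ¬A5 = a·b on (0.8908, 0.2800) = 0.2494

0.249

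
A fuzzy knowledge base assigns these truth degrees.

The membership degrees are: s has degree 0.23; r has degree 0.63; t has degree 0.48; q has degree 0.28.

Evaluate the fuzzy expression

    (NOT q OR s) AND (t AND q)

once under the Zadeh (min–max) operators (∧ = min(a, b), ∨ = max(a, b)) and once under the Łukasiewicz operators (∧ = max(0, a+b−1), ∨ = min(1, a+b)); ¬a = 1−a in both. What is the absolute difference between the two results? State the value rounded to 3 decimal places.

0.280

Under Zadeh (min–max):
  NOT q = 1 − 0.28 = 0.72
  NOT q OR s = max(a, b) on (0.72, 0.23) = 0.72
  t AND q = min(a, b) on (0.48, 0.28) = 0.28
  (NOT q OR s) AND (t AND q) = min(a, b) on (0.72, 0.28) = 0.28
  → value = 0.2800
Under Łukasiewicz:
  NOT q = 1 − 0.28 = 0.72
  NOT q OR s = min(1, a+b) on (0.72, 0.23) = 0.95
  t AND q = max(0, a+b−1) on (0.48, 0.28) = 0.00
  (NOT q OR s) AND (t AND q) = max(0, a+b−1) on (0.95, 0.00) = 0.00
  → value = 0.0000
|0.2800 − 0.0000| = 0.280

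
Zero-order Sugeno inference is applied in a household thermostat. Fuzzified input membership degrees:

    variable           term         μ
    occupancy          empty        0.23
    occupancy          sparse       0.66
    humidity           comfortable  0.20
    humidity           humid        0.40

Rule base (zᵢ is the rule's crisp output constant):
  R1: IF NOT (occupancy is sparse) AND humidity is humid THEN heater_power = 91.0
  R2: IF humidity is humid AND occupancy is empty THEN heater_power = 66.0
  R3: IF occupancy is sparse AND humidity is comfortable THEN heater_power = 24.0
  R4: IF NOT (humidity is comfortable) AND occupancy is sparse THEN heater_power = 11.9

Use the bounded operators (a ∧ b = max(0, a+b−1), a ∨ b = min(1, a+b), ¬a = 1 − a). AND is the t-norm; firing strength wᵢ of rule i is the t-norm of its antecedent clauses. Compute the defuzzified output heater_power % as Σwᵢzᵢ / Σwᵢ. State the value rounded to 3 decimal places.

R1 (z=91.0): ¬sparse=1−0.66=0.34, humid=0.40; AND[max(0, a+b−1)] → w = 0.00
R2 (z=66.0): humid=0.40, empty=0.23; AND[max(0, a+b−1)] → w = 0.00
R3 (z=24.0): sparse=0.66, comfortable=0.20; AND[max(0, a+b−1)] → w = 0.00
R4 (z=11.9): ¬comfortable=1−0.20=0.80, sparse=0.66; AND[max(0, a+b−1)] → w = 0.46
Weighted average = (0.00·91.0 + 0.00·66.0 + 0.00·24.0 + 0.46·11.9) / (0.00 + 0.00 + 0.00 + 0.46)
  = 5.4740 / 0.4600 = 11.900

11.900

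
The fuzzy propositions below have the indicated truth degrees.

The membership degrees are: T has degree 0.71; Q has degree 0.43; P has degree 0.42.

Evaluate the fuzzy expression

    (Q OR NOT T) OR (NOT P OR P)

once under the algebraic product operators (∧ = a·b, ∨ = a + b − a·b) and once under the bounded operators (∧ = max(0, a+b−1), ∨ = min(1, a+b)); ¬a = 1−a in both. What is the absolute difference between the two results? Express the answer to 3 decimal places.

Under algebraic product:
  NOT T = 1 − 0.7100 = 0.2900
  Q OR NOT T = a + b − a·b on (0.4300, 0.2900) = 0.5953
  NOT P = 1 − 0.4200 = 0.5800
  NOT P OR P = a + b − a·b on (0.5800, 0.4200) = 0.7564
  (Q OR NOT T) OR (NOT P OR P) = a + b − a·b on (0.5953, 0.7564) = 0.9014
  → value = 0.9014
Under bounded:
  NOT T = 1 − 0.71 = 0.29
  Q OR NOT T = min(1, a+b) on (0.43, 0.29) = 0.72
  NOT P = 1 − 0.42 = 0.58
  NOT P OR P = min(1, a+b) on (0.58, 0.42) = 1.00
  (Q OR NOT T) OR (NOT P OR P) = min(1, a+b) on (0.72, 1.00) = 1.00
  → value = 1.0000
|0.9014 − 1.0000| = 0.099

0.099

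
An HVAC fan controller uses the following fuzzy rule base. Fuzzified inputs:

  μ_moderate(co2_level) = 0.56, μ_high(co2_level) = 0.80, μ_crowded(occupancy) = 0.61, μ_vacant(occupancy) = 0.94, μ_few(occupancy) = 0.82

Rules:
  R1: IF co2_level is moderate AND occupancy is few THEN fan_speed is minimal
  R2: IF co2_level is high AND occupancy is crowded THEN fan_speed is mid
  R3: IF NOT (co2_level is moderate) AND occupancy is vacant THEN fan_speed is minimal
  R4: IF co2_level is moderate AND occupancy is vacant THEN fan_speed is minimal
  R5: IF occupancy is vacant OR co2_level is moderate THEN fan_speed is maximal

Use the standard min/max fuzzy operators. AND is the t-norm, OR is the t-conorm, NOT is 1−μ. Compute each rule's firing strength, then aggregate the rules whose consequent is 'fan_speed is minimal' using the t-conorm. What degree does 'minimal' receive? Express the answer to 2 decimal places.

R1: moderate=0.56, few=0.82; AND[min(a, b)] → w = 0.56
R2: high=0.80, crowded=0.61; AND[min(a, b)] → w = 0.61
R3: ¬moderate=1−0.56=0.44, vacant=0.94; AND[min(a, b)] → w = 0.44
R4: moderate=0.56, vacant=0.94; AND[min(a, b)] → w = 0.56
R5: vacant=0.94, moderate=0.56; OR[max(a, b)] → w = 0.94
Rules with consequent 'minimal': {R1, R3, R4} → strengths 0.56, 0.44, 0.56
Aggregate via t-conorm [max(a, b)]: 0.56

0.56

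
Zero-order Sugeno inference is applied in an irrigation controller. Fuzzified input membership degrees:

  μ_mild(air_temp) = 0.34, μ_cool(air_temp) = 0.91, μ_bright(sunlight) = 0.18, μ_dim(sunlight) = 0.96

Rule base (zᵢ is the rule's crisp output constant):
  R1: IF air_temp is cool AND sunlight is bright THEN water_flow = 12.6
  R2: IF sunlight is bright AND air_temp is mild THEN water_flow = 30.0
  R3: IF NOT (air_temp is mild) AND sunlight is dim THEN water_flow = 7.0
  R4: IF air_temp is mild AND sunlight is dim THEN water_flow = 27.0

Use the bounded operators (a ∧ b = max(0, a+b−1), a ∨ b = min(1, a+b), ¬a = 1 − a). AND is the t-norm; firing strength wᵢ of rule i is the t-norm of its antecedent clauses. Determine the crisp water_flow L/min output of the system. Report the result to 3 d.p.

13.440

R1 (z=12.6): cool=0.91, bright=0.18; AND[max(0, a+b−1)] → w = 0.09
R2 (z=30.0): bright=0.18, mild=0.34; AND[max(0, a+b−1)] → w = 0.00
R3 (z=7.0): ¬mild=1−0.34=0.66, dim=0.96; AND[max(0, a+b−1)] → w = 0.62
R4 (z=27.0): mild=0.34, dim=0.96; AND[max(0, a+b−1)] → w = 0.30
Weighted average = (0.09·12.6 + 0.00·30.0 + 0.62·7.0 + 0.30·27.0) / (0.09 + 0.00 + 0.62 + 0.30)
  = 13.5740 / 1.0100 = 13.440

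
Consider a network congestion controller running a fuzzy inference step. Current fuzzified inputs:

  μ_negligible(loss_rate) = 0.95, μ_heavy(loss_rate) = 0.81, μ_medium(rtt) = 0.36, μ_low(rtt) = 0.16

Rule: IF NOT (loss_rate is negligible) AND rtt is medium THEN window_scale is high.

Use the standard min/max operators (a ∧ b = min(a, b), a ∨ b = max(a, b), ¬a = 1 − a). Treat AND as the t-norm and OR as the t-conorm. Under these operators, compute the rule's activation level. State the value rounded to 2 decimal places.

firing strength: ¬negligible=1−0.95=0.05, medium=0.36; AND[min(a, b)] → w = 0.05

0.05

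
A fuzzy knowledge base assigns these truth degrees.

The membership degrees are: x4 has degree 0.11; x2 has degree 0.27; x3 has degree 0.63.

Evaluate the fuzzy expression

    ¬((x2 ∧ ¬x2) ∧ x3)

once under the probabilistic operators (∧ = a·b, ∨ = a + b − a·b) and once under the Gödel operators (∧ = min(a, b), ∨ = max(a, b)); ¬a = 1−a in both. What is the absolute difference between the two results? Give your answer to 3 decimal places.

Under probabilistic:
  ¬x2 = 1 − 0.2700 = 0.7300
  x2 ∧ ¬x2 = a·b on (0.2700, 0.7300) = 0.1971
  (x2 ∧ ¬x2) ∧ x3 = a·b on (0.1971, 0.6300) = 0.1242
  ¬((x2 ∧ ¬x2) ∧ x3) = 1 − 0.1242 = 0.8758
  → value = 0.8758
Under Gödel:
  ¬x2 = 1 − 0.27 = 0.73
  x2 ∧ ¬x2 = min(a, b) on (0.27, 0.73) = 0.27
  (x2 ∧ ¬x2) ∧ x3 = min(a, b) on (0.27, 0.63) = 0.27
  ¬((x2 ∧ ¬x2) ∧ x3) = 1 − 0.27 = 0.73
  → value = 0.7300
|0.8758 − 0.7300| = 0.146

0.146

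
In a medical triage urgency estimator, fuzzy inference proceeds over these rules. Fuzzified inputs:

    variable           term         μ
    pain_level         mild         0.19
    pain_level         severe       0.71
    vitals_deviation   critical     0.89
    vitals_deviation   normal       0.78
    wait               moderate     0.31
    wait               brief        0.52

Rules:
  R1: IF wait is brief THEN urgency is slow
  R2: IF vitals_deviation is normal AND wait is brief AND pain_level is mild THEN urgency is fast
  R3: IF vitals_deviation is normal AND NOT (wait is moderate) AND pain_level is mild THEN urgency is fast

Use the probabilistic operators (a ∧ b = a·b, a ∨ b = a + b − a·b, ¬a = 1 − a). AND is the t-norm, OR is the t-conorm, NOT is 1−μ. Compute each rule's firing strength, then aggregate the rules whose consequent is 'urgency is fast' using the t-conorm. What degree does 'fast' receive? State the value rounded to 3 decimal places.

R1: brief=0.52 → w = 0.5200
R2: normal=0.78, brief=0.52, mild=0.19; AND[a·b] → w = 0.0771
R3: normal=0.78, ¬moderate=1−0.31=0.69, mild=0.19; AND[a·b] → w = 0.1023
Rules with consequent 'fast': {R2, R3} → strengths 0.0771, 0.1023
Aggregate via t-conorm [a + b − a·b]: 0.1714

0.171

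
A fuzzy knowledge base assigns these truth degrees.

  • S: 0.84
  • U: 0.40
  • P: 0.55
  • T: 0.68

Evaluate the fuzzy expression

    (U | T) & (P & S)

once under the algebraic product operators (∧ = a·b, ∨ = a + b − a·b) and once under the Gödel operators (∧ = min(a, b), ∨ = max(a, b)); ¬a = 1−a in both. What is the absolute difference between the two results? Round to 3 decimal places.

Under algebraic product:
  U | T = a + b − a·b on (0.4000, 0.6800) = 0.8080
  P & S = a·b on (0.5500, 0.8400) = 0.4620
  (U | T) & (P & S) = a·b on (0.8080, 0.4620) = 0.3733
  → value = 0.3733
Under Gödel:
  U | T = max(a, b) on (0.40, 0.68) = 0.68
  P & S = min(a, b) on (0.55, 0.84) = 0.55
  (U | T) & (P & S) = min(a, b) on (0.68, 0.55) = 0.55
  → value = 0.5500
|0.3733 − 0.5500| = 0.177

0.177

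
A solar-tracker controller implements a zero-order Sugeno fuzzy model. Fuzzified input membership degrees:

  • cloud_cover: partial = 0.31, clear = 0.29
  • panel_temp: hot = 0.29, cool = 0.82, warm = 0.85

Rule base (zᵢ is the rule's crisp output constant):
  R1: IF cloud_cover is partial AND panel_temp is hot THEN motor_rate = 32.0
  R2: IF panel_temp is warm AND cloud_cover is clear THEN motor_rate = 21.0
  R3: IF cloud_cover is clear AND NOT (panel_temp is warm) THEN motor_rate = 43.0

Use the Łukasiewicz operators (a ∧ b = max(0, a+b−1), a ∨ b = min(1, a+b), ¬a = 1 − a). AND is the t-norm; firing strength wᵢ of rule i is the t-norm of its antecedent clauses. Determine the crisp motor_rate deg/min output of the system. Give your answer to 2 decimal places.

21.00

R1 (z=32.0): partial=0.31, hot=0.29; AND[max(0, a+b−1)] → w = 0.00
R2 (z=21.0): warm=0.85, clear=0.29; AND[max(0, a+b−1)] → w = 0.14
R3 (z=43.0): clear=0.29, ¬warm=1−0.85=0.15; AND[max(0, a+b−1)] → w = 0.00
Weighted average = (0.00·32.0 + 0.14·21.0 + 0.00·43.0) / (0.00 + 0.14 + 0.00)
  = 2.9400 / 0.1400 = 21.00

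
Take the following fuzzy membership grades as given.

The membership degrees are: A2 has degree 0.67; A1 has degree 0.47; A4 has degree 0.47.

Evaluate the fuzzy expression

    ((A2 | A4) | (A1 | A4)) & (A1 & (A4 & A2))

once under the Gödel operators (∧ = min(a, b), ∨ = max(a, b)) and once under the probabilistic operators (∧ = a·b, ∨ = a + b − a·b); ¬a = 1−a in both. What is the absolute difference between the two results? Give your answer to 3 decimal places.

0.329

Under Gödel:
  A2 | A4 = max(a, b) on (0.67, 0.47) = 0.67
  A1 | A4 = max(a, b) on (0.47, 0.47) = 0.47
  (A2 | A4) | (A1 | A4) = max(a, b) on (0.67, 0.47) = 0.67
  A4 & A2 = min(a, b) on (0.47, 0.67) = 0.47
  A1 & (A4 & A2) = min(a, b) on (0.47, 0.47) = 0.47
  ((A2 | A4) | (A1 | A4)) & (A1 & (A4 & A2)) = min(a, b) on (0.67, 0.47) = 0.47
  → value = 0.4700
Under probabilistic:
  A2 | A4 = a + b − a·b on (0.6700, 0.4700) = 0.8251
  A1 | A4 = a + b − a·b on (0.4700, 0.4700) = 0.7191
  (A2 | A4) | (A1 | A4) = a + b − a·b on (0.8251, 0.7191) = 0.9509
  A4 & A2 = a·b on (0.4700, 0.6700) = 0.3149
  A1 & (A4 & A2) = a·b on (0.4700, 0.3149) = 0.1480
  ((A2 | A4) | (A1 | A4)) & (A1 & (A4 & A2)) = a·b on (0.9509, 0.1480) = 0.1407
  → value = 0.1407
|0.4700 − 0.1407| = 0.329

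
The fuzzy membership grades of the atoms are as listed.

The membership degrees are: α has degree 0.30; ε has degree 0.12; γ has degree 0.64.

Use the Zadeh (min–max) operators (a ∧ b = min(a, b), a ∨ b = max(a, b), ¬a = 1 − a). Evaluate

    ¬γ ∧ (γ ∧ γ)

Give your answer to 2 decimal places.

¬γ = 1 − 0.64 = 0.36
γ ∧ γ = min(a, b) on (0.64, 0.64) = 0.64
¬γ ∧ (γ ∧ γ) = min(a, b) on (0.36, 0.64) = 0.36

0.36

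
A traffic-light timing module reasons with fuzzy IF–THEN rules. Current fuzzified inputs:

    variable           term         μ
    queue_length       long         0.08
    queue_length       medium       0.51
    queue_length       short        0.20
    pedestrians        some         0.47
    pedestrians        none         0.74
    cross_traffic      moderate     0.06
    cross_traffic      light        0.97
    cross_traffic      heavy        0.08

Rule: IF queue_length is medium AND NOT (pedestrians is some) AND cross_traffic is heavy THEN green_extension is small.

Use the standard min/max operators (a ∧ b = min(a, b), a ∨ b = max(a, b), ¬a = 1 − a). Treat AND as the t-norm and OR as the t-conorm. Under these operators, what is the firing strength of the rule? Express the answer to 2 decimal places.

0.08

firing strength: medium=0.51, ¬some=1−0.47=0.53, heavy=0.08; AND[min(a, b)] → w = 0.08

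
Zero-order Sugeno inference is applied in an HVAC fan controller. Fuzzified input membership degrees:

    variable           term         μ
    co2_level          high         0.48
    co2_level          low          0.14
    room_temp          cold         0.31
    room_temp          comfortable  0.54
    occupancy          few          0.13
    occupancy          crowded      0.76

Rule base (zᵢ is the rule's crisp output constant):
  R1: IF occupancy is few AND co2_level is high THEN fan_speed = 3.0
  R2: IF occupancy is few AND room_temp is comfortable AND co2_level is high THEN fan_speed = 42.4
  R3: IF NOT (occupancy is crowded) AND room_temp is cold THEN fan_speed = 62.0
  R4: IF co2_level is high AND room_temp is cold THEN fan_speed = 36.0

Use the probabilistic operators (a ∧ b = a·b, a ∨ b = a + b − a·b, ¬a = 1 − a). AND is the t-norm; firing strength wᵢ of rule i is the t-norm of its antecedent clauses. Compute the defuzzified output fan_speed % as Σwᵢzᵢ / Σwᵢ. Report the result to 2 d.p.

R1 (z=3.0): few=0.13, high=0.48; AND[a·b] → w = 0.0624
R2 (z=42.4): few=0.13, comfortable=0.54, high=0.48; AND[a·b] → w = 0.0337
R3 (z=62.0): ¬crowded=1−0.76=0.24, cold=0.31; AND[a·b] → w = 0.0744
R4 (z=36.0): high=0.48, cold=0.31; AND[a·b] → w = 0.1488
Weighted average = (0.0624·3.0 + 0.0337·42.4 + 0.0744·62.0 + 0.1488·36.0) / (0.0624 + 0.0337 + 0.0744 + 0.1488)
  = 11.5855 / 0.3193 = 36.28

36.28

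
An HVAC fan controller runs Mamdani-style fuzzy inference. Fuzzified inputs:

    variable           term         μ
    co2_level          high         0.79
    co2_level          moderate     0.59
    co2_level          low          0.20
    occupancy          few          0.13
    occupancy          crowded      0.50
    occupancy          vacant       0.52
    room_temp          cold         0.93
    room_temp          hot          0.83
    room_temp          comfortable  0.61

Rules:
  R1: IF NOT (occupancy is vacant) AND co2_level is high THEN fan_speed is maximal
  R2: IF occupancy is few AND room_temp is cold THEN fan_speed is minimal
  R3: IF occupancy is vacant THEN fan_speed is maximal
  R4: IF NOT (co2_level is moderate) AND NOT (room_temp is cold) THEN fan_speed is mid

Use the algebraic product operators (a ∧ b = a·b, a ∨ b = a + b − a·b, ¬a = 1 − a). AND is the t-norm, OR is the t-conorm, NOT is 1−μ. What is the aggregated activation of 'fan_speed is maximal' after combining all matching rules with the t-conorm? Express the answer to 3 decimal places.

0.702

R1: ¬vacant=1−0.52=0.48, high=0.79; AND[a·b] → w = 0.3792
R2: few=0.13, cold=0.93; AND[a·b] → w = 0.1209
R3: vacant=0.52 → w = 0.5200
R4: ¬moderate=1−0.59=0.41, ¬cold=1−0.93=0.07; AND[a·b] → w = 0.0287
Rules with consequent 'maximal': {R1, R3} → strengths 0.3792, 0.5200
Aggregate via t-conorm [a + b − a·b]: 0.7020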